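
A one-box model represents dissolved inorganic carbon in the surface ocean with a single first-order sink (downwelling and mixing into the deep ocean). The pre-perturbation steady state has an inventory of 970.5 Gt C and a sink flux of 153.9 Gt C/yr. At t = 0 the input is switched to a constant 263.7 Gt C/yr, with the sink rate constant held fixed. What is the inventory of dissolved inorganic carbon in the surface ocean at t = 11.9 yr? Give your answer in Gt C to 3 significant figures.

Residence time τ = M₀/F₀ = 6.306 yr. The eventual steady state is M_∞ = M₀·(F₁/F₀) = 970.5 × 263.7/153.9 = 1662.9 Gt C.
The anomaly ΔM(t) = M(t) − M_∞ decays as ΔM₀·e^(−t/τ) with ΔM₀ = 970.5 − 1662.9 = −692.4 Gt C.
At t = 11.9 yr, e^(−t/τ) = e^(−1.887) = 0.1515, so ΔM = −104.9 Gt C and M = 1662.9 − 104.9 = 1558.0 Gt C.

1560 Gt C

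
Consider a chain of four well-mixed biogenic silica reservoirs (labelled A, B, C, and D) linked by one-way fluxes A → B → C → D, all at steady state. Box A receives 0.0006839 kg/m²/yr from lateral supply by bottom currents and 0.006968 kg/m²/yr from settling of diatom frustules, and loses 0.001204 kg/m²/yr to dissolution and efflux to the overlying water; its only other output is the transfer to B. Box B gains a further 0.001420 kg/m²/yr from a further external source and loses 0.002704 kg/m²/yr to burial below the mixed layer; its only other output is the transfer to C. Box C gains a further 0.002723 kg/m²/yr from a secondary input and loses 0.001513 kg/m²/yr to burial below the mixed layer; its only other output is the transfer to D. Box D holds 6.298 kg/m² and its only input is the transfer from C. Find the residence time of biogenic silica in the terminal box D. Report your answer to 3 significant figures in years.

Box A: F(A→B) = (0.0006839 + 0.006968) − 0.001204 = 0.0064479 kg/m²/yr.
Box B: F(B→C) = (0.0064479 + 0.001420) − 0.002704 = 0.0051639 kg/m²/yr.
Box C: F(C→D) = (0.0051639 + 0.002723) − 0.001513 = 0.0063739 kg/m²/yr.
Box D throughput = its input = 0.0063739 kg/m²/yr; τ = 6.298 / 0.0063739 = 988.1 yr.

988 yr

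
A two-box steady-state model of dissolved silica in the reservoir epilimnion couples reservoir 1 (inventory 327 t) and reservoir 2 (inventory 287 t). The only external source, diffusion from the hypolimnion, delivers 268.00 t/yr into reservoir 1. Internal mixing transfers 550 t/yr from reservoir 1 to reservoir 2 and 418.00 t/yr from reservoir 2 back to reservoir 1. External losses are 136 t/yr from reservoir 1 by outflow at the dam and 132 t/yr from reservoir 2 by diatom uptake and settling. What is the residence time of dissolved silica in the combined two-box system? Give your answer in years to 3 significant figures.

For the system as a whole, the A↔B exchange is internal and contributes nothing to the throughput; only the external sinks remove mass.
M_total = 327 + 287 = 614.00 t.
ΣF_external_out = 136 + 132 = 268.00 t/yr.
τ = M_total / ΣF_ext = 614.00 / 268.00 = 2.291 yr.

2.29 yr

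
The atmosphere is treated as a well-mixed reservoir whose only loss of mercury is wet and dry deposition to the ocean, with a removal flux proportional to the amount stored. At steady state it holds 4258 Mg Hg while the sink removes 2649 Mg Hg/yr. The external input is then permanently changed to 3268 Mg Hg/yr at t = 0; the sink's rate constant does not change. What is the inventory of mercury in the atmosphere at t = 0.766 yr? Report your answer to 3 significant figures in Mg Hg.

τ = M₀/F₀ = 4258/2649 = 1.607 yr; rate constant k = 1/τ.
New steady state M_∞ = F₁/k = F₁·τ = 3268 × 1.607 = 5253.0 Mg Hg.
M(t) = M_∞ + (M₀ − M_∞)·e^(−t/τ); t/τ = 0.766/1.607 = 0.4765, so e^(−t/τ) = 0.6209.
M(t) = 5253.0 − 995.0 × 0.6209 = 4635.2 Mg Hg.

4640 Mg Hg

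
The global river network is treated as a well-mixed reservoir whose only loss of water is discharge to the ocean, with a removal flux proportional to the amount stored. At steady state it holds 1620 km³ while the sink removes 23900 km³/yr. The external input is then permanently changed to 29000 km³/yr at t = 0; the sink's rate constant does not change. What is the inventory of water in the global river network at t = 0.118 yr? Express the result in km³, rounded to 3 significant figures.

τ = M₀/F₀ = 1620/23900 = 0.06778 yr; rate constant k = 1/τ.
New steady state M_∞ = F₁/k = F₁·τ = 29000 × 0.06778 = 1965.7 km³.
M(t) = M_∞ + (M₀ − M_∞)·e^(−t/τ); t/τ = 0.118/0.06778 = 1.741, so e^(−t/τ) = 0.1754.
M(t) = 1965.7 − 345.7 × 0.1754 = 1905.1 km³.

1910 km³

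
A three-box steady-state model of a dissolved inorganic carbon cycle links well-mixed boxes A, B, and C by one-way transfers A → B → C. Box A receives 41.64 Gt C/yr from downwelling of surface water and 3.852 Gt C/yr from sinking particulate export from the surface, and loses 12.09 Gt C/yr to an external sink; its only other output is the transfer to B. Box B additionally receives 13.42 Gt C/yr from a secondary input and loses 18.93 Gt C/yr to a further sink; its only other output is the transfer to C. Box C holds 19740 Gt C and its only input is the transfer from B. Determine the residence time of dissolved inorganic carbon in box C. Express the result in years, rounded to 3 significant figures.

Box A: F(A→B) = (41.64 + 3.852) − 12.09 = 33.402 Gt C/yr.
Box B: F(B→C) = (33.402 + 13.42) − 18.93 = 27.892 Gt C/yr.
Box C throughput = its input = 27.892 Gt C/yr; τ = 19740 / 27.892 = 707.7 yr.

708 yr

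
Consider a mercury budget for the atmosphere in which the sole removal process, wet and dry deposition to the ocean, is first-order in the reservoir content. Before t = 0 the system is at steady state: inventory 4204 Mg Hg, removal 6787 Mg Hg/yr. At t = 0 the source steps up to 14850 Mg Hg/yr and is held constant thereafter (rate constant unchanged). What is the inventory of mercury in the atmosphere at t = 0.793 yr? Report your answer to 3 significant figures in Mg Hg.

Residence time τ = M₀/F₀ = 0.6194 yr. The eventual steady state is M_∞ = M₀·(F₁/F₀) = 4204 × 14850/6787 = 9198.4 Mg Hg.
The anomaly ΔM(t) = M(t) − M_∞ decays as ΔM₀·e^(−t/τ) with ΔM₀ = 4204 − 9198.4 = −4994 Mg Hg.
At t = 0.793 yr, e^(−t/τ) = e^(−1.280) = 0.2780, so ΔM = −1388 Mg Hg and M = 9198.4 − 1388 = 7810.1 Mg Hg.

7810 Mg Hg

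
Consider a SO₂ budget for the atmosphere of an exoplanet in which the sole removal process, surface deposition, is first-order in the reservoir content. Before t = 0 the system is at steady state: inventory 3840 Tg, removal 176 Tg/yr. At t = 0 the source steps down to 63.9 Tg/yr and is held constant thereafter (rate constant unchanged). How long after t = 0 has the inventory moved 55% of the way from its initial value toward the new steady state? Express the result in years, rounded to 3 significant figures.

17.4 yr

τ = M₀/F₀ = 3840/176 = 21.82 yr.
The remaining gap fraction is e^(−t/τ); 55% covered ⇒ e^(−t/τ) = 0.450.
t = −τ ln(0.450) = 21.82 × 0.7985 = 17.42 yr.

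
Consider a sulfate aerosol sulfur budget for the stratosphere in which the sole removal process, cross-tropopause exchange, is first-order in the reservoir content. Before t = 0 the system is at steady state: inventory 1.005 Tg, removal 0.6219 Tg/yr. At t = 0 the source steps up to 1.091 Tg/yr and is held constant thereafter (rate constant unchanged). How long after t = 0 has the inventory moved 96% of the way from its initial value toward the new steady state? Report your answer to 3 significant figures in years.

5.20 yr

τ = M₀/F₀ = 1.005/0.6219 = 1.616 yr.
The remaining gap fraction is e^(−t/τ); 96% covered ⇒ e^(−t/τ) = 0.0400.
t = −τ ln(0.0400) = 1.616 × 3.219 = 5.202 yr.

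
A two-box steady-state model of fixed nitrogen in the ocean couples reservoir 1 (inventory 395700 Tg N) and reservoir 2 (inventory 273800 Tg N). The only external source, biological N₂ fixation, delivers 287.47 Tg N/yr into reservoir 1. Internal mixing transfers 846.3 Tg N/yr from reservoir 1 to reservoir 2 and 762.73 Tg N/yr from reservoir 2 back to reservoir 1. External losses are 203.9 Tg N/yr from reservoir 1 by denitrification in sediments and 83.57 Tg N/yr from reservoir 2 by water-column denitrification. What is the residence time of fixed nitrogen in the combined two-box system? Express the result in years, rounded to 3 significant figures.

Residence time in the combined system uses the total inventory and the total *external* removal — internal exchanges between the two boxes cancel.
M_total = 395700 + 273800 = 669500 Tg N.
ΣF_external_out = 203.9 + 83.57 = 287.47 Tg N/yr.
τ = M_total / ΣF_ext = 669500 / 287.47 = 2329 yr.

2330 yr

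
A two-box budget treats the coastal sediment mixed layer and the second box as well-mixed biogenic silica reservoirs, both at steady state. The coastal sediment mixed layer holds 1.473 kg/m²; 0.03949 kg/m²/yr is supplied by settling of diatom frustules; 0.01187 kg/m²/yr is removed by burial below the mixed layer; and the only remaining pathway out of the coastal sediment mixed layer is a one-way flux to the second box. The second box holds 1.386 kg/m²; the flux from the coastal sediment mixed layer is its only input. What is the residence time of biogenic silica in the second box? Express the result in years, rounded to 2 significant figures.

Balance the coastal sediment mixed layer: ΣF_in = 0.039490 kg/m²/yr.
Flux to the second box = ΣF_in − (0.01187) = 0.027620 kg/m²/yr.
At steady state the output of the second box equals its input, 0.027620 kg/m²/yr.
τ = M / F = 1.386 / 0.027620 = 50.18 yr.

50 yr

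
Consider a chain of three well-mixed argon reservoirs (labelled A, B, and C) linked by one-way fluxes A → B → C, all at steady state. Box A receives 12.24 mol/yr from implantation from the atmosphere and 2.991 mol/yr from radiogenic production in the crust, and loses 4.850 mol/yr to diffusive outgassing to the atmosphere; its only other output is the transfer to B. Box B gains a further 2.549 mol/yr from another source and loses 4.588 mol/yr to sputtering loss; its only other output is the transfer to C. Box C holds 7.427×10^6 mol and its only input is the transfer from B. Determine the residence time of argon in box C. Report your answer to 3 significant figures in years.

890000 yr

Box A: F(A→B) = (12.24 + 2.991) − 4.850 = 10.381 mol/yr.
Box B: F(B→C) = (10.381 + 2.549) − 4.588 = 8.3420 mol/yr.
Box C throughput = its input = 8.3420 mol/yr; τ = 7.427×10^6 / 8.3420 = 890300 yr.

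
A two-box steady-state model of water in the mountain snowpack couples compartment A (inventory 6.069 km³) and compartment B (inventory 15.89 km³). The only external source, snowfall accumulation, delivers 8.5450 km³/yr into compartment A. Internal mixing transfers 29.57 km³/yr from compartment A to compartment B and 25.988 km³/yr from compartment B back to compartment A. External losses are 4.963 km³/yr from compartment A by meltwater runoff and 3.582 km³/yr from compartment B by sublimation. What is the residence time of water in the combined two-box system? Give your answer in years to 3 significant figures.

2.57 yr

For the system as a whole, the A↔B exchange is internal and contributes nothing to the throughput; only the external sinks remove mass.
M_total = 6.069 + 15.89 = 21.959 km³.
ΣF_external_out = 4.963 + 3.582 = 8.5450 km³/yr.
τ = M_total / ΣF_ext = 21.959 / 8.5450 = 2.570 yr.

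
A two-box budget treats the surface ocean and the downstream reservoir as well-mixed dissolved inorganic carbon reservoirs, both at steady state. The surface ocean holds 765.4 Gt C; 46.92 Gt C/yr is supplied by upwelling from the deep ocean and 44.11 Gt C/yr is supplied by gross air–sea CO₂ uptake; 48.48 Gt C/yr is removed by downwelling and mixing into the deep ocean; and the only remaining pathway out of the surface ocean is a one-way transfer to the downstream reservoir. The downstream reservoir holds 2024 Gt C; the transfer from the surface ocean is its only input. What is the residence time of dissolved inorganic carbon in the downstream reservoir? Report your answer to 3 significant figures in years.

Balance the surface ocean: ΣF_in = 46.92 + 44.11 = 91.030 Gt C/yr.
Transfer to the downstream reservoir = ΣF_in − (48.48) = 42.550 Gt C/yr.
At steady state the output of the downstream reservoir equals its input, 42.550 Gt C/yr.
τ = M / F = 2024 / 42.550 = 47.57 yr.

47.6 yr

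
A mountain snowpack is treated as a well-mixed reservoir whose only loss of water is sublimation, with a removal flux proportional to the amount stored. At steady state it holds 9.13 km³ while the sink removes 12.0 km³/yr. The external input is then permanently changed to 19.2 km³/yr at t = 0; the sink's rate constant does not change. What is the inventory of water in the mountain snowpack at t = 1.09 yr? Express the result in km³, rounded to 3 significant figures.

τ = M₀/F₀ = 9.13/12.0 = 0.7608 yr; rate constant k = 1/τ.
New steady state M_∞ = F₁/k = F₁·τ = 19.2 × 0.7608 = 14.608 km³.
M(t) = M_∞ + (M₀ − M_∞)·e^(−t/τ); t/τ = 1.09/0.7608 = 1.433, so e^(−t/τ) = 0.2387.
M(t) = 14.608 − 5.478 × 0.2387 = 13.301 km³.

13.3 km³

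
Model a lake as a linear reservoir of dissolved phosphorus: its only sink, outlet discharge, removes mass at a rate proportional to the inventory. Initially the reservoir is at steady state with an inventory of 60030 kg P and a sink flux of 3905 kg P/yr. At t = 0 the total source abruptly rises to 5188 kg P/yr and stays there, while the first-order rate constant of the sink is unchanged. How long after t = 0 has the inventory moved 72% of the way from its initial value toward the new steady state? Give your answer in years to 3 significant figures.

19.6 yr

τ = M₀/F₀ = 60030/3905 = 15.37 yr.
The remaining gap fraction is e^(−t/τ); 72% covered ⇒ e^(−t/τ) = 0.280.
t = −τ ln(0.280) = 15.37 × 1.273 = 19.57 yr.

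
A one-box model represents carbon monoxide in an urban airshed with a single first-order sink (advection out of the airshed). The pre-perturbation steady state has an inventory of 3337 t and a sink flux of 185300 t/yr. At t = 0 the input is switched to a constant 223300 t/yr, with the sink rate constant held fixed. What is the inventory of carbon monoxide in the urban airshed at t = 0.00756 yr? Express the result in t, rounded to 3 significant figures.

Residence time τ = M₀/F₀ = 0.01801 yr. The eventual steady state is M_∞ = M₀·(F₁/F₀) = 3337 × 223300/185300 = 4021.3 t.
The anomaly ΔM(t) = M(t) − M_∞ decays as ΔM₀·e^(−t/τ) with ΔM₀ = 3337 − 4021.3 = −684.3 t.
At t = 0.00756 yr, e^(−t/τ) = e^(−0.4198) = 0.6572, so ΔM = −449.7 t and M = 4021.3 − 449.7 = 3571.6 t.

3570 t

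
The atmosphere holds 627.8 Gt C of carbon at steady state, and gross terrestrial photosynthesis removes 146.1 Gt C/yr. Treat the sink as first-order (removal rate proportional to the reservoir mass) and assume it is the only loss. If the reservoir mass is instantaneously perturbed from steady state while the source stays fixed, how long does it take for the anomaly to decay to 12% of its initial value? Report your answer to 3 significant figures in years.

9.11 yr

For a linear reservoir the anomaly decays as exp(−t/τ) with τ = M/F = 627.8/146.1 = 4.297 yr.
exp(−t/τ) = 0.12 ⇒ t = −τ ln(0.12) = 4.297 × 2.120 = 9.111 yr.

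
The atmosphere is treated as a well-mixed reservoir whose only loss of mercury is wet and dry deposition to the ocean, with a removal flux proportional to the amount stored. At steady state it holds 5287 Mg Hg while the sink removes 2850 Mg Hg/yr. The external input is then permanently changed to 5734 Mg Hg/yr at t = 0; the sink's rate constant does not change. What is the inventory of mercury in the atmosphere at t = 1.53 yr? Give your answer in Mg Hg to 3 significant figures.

8290 Mg Hg

Residence time τ = M₀/F₀ = 1.855 yr. The eventual steady state is M_∞ = M₀·(F₁/F₀) = 5287 × 5734/2850 = 10637 Mg Hg.
The anomaly ΔM(t) = M(t) − M_∞ decays as ΔM₀·e^(−t/τ) with ΔM₀ = 5287 − 10637 = −5350 Mg Hg.
At t = 1.53 yr, e^(−t/τ) = e^(−0.8248) = 0.4383, so ΔM = −2345 Mg Hg and M = 10637 − 2345 = 8291.9 Mg Hg.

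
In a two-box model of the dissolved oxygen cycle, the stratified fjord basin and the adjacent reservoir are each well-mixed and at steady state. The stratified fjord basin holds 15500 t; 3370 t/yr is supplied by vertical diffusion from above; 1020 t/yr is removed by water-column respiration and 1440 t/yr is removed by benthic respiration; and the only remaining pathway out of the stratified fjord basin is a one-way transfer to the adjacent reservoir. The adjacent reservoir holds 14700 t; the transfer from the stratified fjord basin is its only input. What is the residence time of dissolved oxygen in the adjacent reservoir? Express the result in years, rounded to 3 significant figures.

16.2 yr

Balance the stratified fjord basin: ΣF_in = 3370.0 t/yr.
Transfer to the adjacent reservoir = ΣF_in − (1020 + 1440) = 910.00 t/yr.
At steady state the output of the adjacent reservoir equals its input, 910.00 t/yr.
τ = M / F = 14700 / 910.00 = 16.15 yr.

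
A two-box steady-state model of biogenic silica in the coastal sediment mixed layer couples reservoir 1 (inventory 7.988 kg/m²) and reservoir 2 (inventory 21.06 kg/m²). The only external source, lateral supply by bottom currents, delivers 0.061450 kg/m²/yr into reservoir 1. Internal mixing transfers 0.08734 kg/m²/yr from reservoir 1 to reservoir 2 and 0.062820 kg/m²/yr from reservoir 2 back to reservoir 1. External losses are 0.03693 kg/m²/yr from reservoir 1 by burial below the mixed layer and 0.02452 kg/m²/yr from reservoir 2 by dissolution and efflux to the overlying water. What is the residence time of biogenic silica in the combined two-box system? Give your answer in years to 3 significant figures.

For the system as a whole, the A↔B exchange is internal and contributes nothing to the throughput; only the external sinks remove mass.
M_total = 7.988 + 21.06 = 29.048 kg/m².
ΣF_external_out = 0.03693 + 0.02452 = 0.061450 kg/m²/yr.
τ = M_total / ΣF_ext = 29.048 / 0.061450 = 472.7 yr.

473 yr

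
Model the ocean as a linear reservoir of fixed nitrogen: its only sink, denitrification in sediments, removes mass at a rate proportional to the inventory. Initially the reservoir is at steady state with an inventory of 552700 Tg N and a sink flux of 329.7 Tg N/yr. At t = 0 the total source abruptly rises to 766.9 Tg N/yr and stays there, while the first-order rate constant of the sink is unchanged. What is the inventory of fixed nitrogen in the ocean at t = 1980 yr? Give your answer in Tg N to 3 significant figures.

The sink rate constant is k = F₀/M₀ = 329.7/552700 = 0.0005965 yr⁻¹.
Solving dM/dt = F₁ − kM with M(0) = M₀ gives M(t) = F₁/k + (M₀ − F₁/k)·e^(−kt).
F₁/k = 766.9/0.0005965 = 1.2856×10^6 Tg N; kt = 0.0005965 × 1980 = 1.181, e^(−kt) = 0.3069.
M(1980) = 1.2856×10^6 + (552700 − 1.2856×10^6) × 0.3069 = 1.2856×10^6 − 225000 = 1.0607×10^6 Tg N.

1.06×10^6 Tg N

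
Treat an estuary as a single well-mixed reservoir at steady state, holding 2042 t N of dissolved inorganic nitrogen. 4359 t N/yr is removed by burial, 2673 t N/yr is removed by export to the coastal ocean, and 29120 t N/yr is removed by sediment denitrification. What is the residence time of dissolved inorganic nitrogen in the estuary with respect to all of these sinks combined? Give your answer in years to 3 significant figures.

0.0565 yr

Total removal flux = 4359 + 2673 + 29120 = 36152 t N/yr.
τ = M / ΣF_out = 2042 / 36152 = 0.05648 yr.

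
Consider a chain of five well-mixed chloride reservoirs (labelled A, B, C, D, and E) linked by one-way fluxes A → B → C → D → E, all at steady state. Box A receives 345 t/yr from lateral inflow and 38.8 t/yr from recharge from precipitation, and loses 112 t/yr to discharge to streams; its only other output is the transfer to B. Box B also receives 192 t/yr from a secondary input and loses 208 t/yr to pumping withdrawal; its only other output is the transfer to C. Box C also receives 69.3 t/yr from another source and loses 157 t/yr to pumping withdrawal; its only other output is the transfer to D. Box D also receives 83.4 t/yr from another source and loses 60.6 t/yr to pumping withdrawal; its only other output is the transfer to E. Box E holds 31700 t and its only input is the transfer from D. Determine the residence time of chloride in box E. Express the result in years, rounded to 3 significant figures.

Box A: F(A→B) = (345 + 38.8) − 112 = 271.80 t/yr.
Box B: F(B→C) = (271.80 + 192) − 208 = 255.80 t/yr.
Box C: F(C→D) = (255.80 + 69.3) − 157 = 168.10 t/yr.
Box D: F(D→E) = (168.10 + 83.4) − 60.6 = 190.90 t/yr.
Box E throughput = its input = 190.90 t/yr; τ = 31700 / 190.90 = 166.1 yr.

166 yr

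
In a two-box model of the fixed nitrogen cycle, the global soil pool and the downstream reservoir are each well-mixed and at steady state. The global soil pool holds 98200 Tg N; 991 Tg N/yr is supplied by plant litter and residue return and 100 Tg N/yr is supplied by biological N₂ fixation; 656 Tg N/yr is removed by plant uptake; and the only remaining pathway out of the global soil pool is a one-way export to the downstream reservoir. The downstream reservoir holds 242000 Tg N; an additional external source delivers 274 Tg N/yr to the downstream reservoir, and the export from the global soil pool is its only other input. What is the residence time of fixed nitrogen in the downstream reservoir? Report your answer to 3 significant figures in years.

341 yr

Balance the global soil pool: ΣF_in = 991 + 100 = 1091.0 Tg N/yr.
Export to the downstream reservoir = ΣF_in − (656) = 435.00 Tg N/yr.
Total input to the downstream reservoir = 435.00 + 274 = 709.00 Tg N/yr; at steady state this equals its total output.
τ = M / F = 242000 / 709.00 = 341.3 yr.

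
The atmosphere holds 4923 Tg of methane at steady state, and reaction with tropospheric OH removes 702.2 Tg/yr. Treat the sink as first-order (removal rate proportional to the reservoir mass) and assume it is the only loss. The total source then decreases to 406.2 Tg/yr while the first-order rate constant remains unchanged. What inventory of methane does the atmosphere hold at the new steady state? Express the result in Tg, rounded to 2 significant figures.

Rate constant k = F/M = 702.2 / 4923 = 0.1426 yr⁻¹.
At the new steady state, source = k·M_new ⇒ M_new = 406.2 / 0.1426 = 2848 Tg.
(Equivalently M_new = M × F_new/F_old = 4923 × 406.2/702.2.)

2800 Tg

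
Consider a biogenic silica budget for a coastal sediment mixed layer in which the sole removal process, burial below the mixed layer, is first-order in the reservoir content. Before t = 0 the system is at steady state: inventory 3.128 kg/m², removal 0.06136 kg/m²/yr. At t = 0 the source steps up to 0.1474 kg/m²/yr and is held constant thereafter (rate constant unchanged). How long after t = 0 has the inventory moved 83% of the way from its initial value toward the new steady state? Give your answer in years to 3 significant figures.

τ = M₀/F₀ = 3.128/0.06136 = 50.98 yr.
The remaining gap fraction is e^(−t/τ); 83% covered ⇒ e^(−t/τ) = 0.170.
t = −τ ln(0.170) = 50.98 × 1.772 = 90.33 yr.

90.3 yr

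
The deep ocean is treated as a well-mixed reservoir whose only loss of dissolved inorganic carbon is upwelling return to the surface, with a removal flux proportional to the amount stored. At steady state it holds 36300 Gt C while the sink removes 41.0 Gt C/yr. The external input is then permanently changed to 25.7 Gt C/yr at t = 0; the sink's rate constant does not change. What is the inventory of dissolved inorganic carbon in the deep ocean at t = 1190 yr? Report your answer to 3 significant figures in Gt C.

The sink rate constant is k = F₀/M₀ = 41.0/36300 = 0.001129 yr⁻¹.
Solving dM/dt = F₁ − kM with M(0) = M₀ gives M(t) = F₁/k + (M₀ − F₁/k)·e^(−kt).
F₁/k = 25.7/0.001129 = 22754 Gt C; kt = 0.001129 × 1190 = 1.344, e^(−kt) = 0.2608.
M(1190) = 22754 + (36300 − 22754) × 0.2608 = 22754 + 3533 = 26286 Gt C.

26300 Gt C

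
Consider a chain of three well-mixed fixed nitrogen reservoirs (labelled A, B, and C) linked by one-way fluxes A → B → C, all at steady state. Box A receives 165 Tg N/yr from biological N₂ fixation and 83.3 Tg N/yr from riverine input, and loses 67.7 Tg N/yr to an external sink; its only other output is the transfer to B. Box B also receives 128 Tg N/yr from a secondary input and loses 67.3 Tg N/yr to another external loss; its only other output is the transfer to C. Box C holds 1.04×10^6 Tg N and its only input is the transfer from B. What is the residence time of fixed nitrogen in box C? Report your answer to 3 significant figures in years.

Box A: F(A→B) = (165 + 83.3) − 67.7 = 180.60 Tg N/yr.
Box B: F(B→C) = (180.60 + 128) − 67.3 = 241.30 Tg N/yr.
Box C throughput = its input = 241.30 Tg N/yr; τ = 1.04×10^6 / 241.30 = 4310 yr.

4310 yr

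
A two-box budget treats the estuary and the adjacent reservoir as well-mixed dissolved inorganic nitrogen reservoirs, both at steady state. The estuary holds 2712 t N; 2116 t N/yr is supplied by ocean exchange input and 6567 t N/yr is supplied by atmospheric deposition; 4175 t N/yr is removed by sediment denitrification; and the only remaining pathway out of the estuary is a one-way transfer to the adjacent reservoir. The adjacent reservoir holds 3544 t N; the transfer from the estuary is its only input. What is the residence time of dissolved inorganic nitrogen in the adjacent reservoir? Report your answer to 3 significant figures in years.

Balance the estuary: ΣF_in = 2116 + 6567 = 8683.0 t N/yr.
Transfer to the adjacent reservoir = ΣF_in − (4175) = 4508.0 t N/yr.
At steady state the output of the adjacent reservoir equals its input, 4508.0 t N/yr.
τ = M / F = 3544 / 4508.0 = 0.7862 yr.

0.786 yr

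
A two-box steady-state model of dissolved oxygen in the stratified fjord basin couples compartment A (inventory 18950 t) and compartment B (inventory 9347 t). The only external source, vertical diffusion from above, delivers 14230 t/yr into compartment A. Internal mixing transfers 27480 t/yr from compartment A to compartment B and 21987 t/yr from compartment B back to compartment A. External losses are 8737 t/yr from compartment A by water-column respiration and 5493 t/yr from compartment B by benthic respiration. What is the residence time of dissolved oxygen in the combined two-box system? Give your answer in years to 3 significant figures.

1.99 yr

Treat the two boxes together as one reservoir: the mixing fluxes between them are internal recycling, so τ = ΣM / Σ(external losses).
M_total = 18950 + 9347 = 28297 t.
ΣF_external_out = 8737 + 5493 = 14230 t/yr.
τ = M_total / ΣF_ext = 28297 / 14230 = 1.989 yr.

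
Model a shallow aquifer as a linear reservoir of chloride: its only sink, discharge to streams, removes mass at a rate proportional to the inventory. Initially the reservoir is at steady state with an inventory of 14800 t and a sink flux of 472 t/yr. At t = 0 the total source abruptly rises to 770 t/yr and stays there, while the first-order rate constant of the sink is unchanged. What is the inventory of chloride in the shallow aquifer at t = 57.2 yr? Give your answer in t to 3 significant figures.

The sink rate constant is k = F₀/M₀ = 472/14800 = 0.03189 yr⁻¹.
Solving dM/dt = F₁ − kM with M(0) = M₀ gives M(t) = F₁/k + (M₀ − F₁/k)·e^(−kt).
F₁/k = 770/0.03189 = 24144 t; kt = 0.03189 × 57.2 = 1.824, e^(−kt) = 0.1613.
M(57.2) = 24144 + (14800 − 24144) × 0.1613 = 24144 − 1508 = 22636 t.

22600 t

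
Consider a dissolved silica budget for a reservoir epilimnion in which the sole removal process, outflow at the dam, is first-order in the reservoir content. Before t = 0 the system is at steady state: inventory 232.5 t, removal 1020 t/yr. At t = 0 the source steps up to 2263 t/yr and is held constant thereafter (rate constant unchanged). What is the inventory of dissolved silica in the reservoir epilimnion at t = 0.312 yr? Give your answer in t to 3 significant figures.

444 t

τ = M₀/F₀ = 232.5/1020 = 0.2279 yr; rate constant k = 1/τ.
New steady state M_∞ = F₁/k = F₁·τ = 2263 × 0.2279 = 515.83 t.
M(t) = M_∞ + (M₀ − M_∞)·e^(−t/τ); t/τ = 0.312/0.2279 = 1.369, so e^(−t/τ) = 0.2544.
M(t) = 515.83 − 283.3 × 0.2544 = 443.75 t.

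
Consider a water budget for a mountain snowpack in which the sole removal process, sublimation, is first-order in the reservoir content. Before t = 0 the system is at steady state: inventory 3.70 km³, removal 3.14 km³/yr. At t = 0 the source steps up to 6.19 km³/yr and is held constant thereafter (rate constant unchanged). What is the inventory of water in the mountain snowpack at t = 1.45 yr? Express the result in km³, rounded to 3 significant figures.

6.24 km³

The sink rate constant is k = F₀/M₀ = 3.14/3.70 = 0.8486 yr⁻¹.
Solving dM/dt = F₁ − kM with M(0) = M₀ gives M(t) = F₁/k + (M₀ − F₁/k)·e^(−kt).
F₁/k = 6.19/0.8486 = 7.2939 km³; kt = 0.8486 × 1.45 = 1.231, e^(−kt) = 0.2921.
M(1.45) = 7.2939 + (3.70 − 7.2939) × 0.2921 = 7.2939 − 1.050 = 6.2440 km³.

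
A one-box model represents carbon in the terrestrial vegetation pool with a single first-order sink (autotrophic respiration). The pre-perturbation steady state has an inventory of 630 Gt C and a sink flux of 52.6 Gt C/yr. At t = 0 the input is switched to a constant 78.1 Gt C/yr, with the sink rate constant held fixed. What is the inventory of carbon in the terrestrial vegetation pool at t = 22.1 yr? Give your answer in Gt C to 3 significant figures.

887 Gt C

The sink rate constant is k = F₀/M₀ = 52.6/630 = 0.08349 yr⁻¹.
Solving dM/dt = F₁ − kM with M(0) = M₀ gives M(t) = F₁/k + (M₀ − F₁/k)·e^(−kt).
F₁/k = 78.1/0.08349 = 935.42 Gt C; kt = 0.08349 × 22.1 = 1.845, e^(−kt) = 0.1580.
M(22.1) = 935.42 + (630 − 935.42) × 0.1580 = 935.42 − 48.26 = 887.16 Gt C.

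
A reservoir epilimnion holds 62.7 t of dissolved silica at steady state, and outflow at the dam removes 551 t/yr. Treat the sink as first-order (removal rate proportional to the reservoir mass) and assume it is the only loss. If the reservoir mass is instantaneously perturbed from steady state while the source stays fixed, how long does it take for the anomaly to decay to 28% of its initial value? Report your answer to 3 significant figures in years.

For a linear reservoir the anomaly decays as exp(−t/τ) with τ = M/F = 62.7/551 = 0.1138 yr.
exp(−t/τ) = 0.28 ⇒ t = −τ ln(0.28) = 0.1138 × 1.273 = 0.1449 yr.

0.145 yr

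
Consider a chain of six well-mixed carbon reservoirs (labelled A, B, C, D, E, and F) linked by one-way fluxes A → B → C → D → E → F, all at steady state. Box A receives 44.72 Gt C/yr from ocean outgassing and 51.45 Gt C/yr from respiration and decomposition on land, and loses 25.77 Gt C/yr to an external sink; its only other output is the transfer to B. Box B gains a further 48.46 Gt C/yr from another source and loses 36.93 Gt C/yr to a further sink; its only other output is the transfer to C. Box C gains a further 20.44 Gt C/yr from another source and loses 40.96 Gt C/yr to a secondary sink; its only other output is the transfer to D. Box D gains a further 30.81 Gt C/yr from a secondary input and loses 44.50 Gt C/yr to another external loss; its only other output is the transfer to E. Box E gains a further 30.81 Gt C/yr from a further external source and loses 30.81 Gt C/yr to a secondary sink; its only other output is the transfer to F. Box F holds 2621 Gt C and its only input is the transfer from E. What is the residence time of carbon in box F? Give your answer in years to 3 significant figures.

Box A: F(A→B) = (44.72 + 51.45) − 25.77 = 70.400 Gt C/yr.
Box B: F(B→C) = (70.400 + 48.46) − 36.93 = 81.930 Gt C/yr.
Box C: F(C→D) = (81.930 + 20.44) − 40.96 = 61.410 Gt C/yr.
Box D: F(D→E) = (61.410 + 30.81) − 44.50 = 47.720 Gt C/yr.
Box E: F(E→F) = (47.720 + 30.81) − 30.81 = 47.720 Gt C/yr.
Box F throughput = its input = 47.720 Gt C/yr; τ = 2621 / 47.720 = 54.92 yr.

54.9 yr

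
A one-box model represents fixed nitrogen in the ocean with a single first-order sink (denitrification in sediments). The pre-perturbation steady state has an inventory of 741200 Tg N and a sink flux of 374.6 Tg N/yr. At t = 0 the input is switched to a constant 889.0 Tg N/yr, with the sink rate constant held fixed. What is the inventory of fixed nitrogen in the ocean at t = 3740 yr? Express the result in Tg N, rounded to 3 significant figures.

1.61×10^6 Tg N

The sink rate constant is k = F₀/M₀ = 374.6/741200 = 0.0005054 yr⁻¹.
Solving dM/dt = F₁ − kM with M(0) = M₀ gives M(t) = F₁/k + (M₀ − F₁/k)·e^(−kt).
F₁/k = 889.0/0.0005054 = 1.7590×10^6 Tg N; kt = 0.0005054 × 3740 = 1.890, e^(−kt) = 0.1510.
M(3740) = 1.7590×10^6 + (741200 − 1.7590×10^6) × 0.1510 = 1.7590×10^6 − 153700 = 1.6053×10^6 Tg N.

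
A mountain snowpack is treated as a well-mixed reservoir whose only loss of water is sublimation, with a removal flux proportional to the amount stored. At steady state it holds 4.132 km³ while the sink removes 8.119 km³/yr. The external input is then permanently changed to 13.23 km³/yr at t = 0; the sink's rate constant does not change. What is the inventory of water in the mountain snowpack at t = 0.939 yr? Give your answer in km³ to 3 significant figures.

τ = M₀/F₀ = 4.132/8.119 = 0.5089 yr; rate constant k = 1/τ.
New steady state M_∞ = F₁/k = F₁·τ = 13.23 × 0.5089 = 6.7331 km³.
M(t) = M_∞ + (M₀ − M_∞)·e^(−t/τ); t/τ = 0.939/0.5089 = 1.845, so e^(−t/τ) = 0.1580.
M(t) = 6.7331 − 2.601 × 0.1580 = 6.3221 km³.

6.32 km³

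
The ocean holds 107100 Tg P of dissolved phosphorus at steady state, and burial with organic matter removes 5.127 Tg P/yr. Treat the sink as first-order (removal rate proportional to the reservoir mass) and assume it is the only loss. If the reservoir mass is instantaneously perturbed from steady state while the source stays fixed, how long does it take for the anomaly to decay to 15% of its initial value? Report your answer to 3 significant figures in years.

For a linear reservoir the anomaly decays as exp(−t/τ) with τ = M/F = 107100/5.127 = 20890 yr.
exp(−t/τ) = 0.15 ⇒ t = −τ ln(0.15) = 20890 × 1.897 = 39630 yr.

39600 yr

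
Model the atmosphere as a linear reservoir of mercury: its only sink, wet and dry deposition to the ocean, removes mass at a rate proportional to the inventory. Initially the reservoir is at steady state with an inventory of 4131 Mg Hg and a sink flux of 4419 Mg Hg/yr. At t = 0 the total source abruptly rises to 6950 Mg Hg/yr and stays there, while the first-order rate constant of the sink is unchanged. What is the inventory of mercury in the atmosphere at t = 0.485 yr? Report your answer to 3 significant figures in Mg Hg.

Residence time τ = M₀/F₀ = 0.9348 yr. The eventual steady state is M_∞ = M₀·(F₁/F₀) = 4131 × 6950/4419 = 6497.0 Mg Hg.
The anomaly ΔM(t) = M(t) − M_∞ decays as ΔM₀·e^(−t/τ) with ΔM₀ = 4131 − 6497.0 = −2366 Mg Hg.
At t = 0.485 yr, e^(−t/τ) = e^(−0.5188) = 0.5952, so ΔM = −1408 Mg Hg and M = 6497.0 − 1408 = 5088.7 Mg Hg.

5090 Mg Hg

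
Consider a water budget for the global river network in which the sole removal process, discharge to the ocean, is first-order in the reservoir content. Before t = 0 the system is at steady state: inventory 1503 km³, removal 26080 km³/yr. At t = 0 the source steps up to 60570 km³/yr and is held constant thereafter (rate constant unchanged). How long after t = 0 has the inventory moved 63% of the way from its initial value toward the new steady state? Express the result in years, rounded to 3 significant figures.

0.0573 yr

τ = M₀/F₀ = 1503/26080 = 0.05763 yr.
The remaining gap fraction is e^(−t/τ); 63% covered ⇒ e^(−t/τ) = 0.370.
t = −τ ln(0.370) = 0.05763 × 0.9943 = 0.05730 yr.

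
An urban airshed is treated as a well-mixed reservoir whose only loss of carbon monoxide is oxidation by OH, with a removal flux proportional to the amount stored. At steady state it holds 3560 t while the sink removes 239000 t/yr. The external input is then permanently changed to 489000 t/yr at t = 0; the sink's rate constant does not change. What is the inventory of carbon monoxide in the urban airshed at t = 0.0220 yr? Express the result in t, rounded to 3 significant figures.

Residence time τ = M₀/F₀ = 0.01490 yr. The eventual steady state is M_∞ = M₀·(F₁/F₀) = 3560 × 489000/239000 = 7283.8 t.
The anomaly ΔM(t) = M(t) − M_∞ decays as ΔM₀·e^(−t/τ) with ΔM₀ = 3560 − 7283.8 = −3724 t.
At t = 0.0220 yr, e^(−t/τ) = e^(−1.477) = 0.2283, so ΔM = −850.3 t and M = 7283.8 − 850.3 = 6433.6 t.

6430 t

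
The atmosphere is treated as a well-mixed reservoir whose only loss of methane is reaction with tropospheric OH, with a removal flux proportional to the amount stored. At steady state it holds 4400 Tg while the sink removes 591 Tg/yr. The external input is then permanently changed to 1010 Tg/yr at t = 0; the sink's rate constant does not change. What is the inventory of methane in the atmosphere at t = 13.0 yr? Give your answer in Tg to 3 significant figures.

τ = M₀/F₀ = 4400/591 = 7.445 yr; rate constant k = 1/τ.
New steady state M_∞ = F₁/k = F₁·τ = 1010 × 7.445 = 7519.5 Tg.
M(t) = M_∞ + (M₀ − M_∞)·e^(−t/τ); t/τ = 13.0/7.445 = 1.746, so e^(−t/τ) = 0.1744.
M(t) = 7519.5 − 3119 × 0.1744 = 6975.3 Tg.

6980 Tg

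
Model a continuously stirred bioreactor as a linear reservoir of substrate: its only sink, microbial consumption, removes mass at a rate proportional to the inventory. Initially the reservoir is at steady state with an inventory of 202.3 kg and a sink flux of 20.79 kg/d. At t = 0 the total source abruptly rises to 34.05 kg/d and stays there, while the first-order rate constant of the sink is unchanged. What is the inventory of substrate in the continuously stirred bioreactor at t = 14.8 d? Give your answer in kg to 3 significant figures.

Residence time τ = M₀/F₀ = 9.731 d. The eventual steady state is M_∞ = M₀·(F₁/F₀) = 202.3 × 34.05/20.79 = 331.33 kg.
The anomaly ΔM(t) = M(t) − M_∞ decays as ΔM₀·e^(−t/τ) with ΔM₀ = 202.3 − 331.33 = −129.0 kg.
At t = 14.8 d, e^(−t/τ) = e^(−1.521) = 0.2185, so ΔM = −28.19 kg and M = 331.33 − 28.19 = 303.14 kg.

303 kg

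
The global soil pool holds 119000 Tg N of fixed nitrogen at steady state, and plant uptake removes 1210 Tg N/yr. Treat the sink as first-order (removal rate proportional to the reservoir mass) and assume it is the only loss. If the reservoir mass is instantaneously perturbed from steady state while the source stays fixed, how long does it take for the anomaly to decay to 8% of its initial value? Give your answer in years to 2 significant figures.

250 yr

For a linear reservoir the anomaly decays as exp(−t/τ) with τ = M/F = 119000/1210 = 98.35 yr.
exp(−t/τ) = 0.08 ⇒ t = −τ ln(0.08) = 98.35 × 2.526 = 248.4 yr.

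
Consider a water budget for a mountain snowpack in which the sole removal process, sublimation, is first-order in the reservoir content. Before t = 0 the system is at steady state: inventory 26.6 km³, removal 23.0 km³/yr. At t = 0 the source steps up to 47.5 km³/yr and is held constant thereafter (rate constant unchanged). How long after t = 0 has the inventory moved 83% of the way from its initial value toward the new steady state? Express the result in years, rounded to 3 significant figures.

2.05 yr

τ = M₀/F₀ = 26.6/23.0 = 1.157 yr.
The remaining gap fraction is e^(−t/τ); 83% covered ⇒ e^(−t/τ) = 0.170.
t = −τ ln(0.170) = 1.157 × 1.772 = 2.049 yr.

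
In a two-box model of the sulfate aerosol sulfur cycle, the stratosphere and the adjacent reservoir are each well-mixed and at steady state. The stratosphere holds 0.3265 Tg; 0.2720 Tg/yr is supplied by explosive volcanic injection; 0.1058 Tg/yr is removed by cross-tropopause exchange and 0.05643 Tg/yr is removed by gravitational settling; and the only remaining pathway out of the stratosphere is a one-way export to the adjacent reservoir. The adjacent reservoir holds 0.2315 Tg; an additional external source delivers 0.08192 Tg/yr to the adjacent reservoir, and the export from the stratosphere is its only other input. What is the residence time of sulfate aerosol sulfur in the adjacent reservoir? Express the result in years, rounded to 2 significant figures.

1.2 yr

Balance the stratosphere: ΣF_in = 0.27200 Tg/yr.
Export to the adjacent reservoir = ΣF_in − (0.1058 + 0.05643) = 0.10977 Tg/yr.
Total input to the adjacent reservoir = 0.10977 + 0.08192 = 0.19169 Tg/yr; at steady state this equals its total output.
τ = M / F = 0.2315 / 0.19169 = 1.208 yr.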